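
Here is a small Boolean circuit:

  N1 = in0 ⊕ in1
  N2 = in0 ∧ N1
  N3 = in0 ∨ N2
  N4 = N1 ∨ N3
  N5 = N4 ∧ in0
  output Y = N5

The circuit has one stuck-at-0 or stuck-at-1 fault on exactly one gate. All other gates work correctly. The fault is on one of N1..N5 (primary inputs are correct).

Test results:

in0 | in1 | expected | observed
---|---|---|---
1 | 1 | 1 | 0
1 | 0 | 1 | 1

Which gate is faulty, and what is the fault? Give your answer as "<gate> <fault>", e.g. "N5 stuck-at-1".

Fault-free values for test 1 (in0=1, in1=1): N1=0, N2=0, N3=1, N4=1, N5=1, giving Y=1. Observed 0.
Test 1: faults giving observed 0 are {N3 stuck-at-0, N4 stuck-at-0, N5 stuck-at-0}.
Test 2 (in0=1, in1=0): fault-free N1=1, N2=1, N3=1, N4=1, N5=1 → 1; observed 1. Eliminates N4 stuck-at-0, N5 stuck-at-0.
Only N3 stuck-at-0 is consistent with every test.

N3 stuck-at-0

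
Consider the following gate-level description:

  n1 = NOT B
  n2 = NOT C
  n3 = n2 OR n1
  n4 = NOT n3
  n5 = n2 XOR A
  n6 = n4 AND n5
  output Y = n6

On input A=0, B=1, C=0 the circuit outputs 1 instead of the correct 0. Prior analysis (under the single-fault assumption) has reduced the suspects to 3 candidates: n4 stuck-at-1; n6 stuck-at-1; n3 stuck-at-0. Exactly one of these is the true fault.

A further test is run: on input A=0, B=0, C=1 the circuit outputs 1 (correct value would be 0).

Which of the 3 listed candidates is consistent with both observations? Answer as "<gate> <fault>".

n6 stuck-at-1

Evaluate each candidate on input A=0, B=0, C=1:
  n4 stuck-at-1: n1=1, n2=0, n3=1, n4=1 [stuck-at-1], n5=0, n6=0 → 0 — eliminated
  n6 stuck-at-1: n1=1, n2=0, n3=1, n4=0, n5=0, n6=1 [stuck-at-1] → 1 — matches
  n3 stuck-at-0: n1=1, n2=0, n3=0 [stuck-at-0], n4=1, n5=0, n6=0 → 0 — eliminated
Only n6 stuck-at-1 reproduces the observed 1.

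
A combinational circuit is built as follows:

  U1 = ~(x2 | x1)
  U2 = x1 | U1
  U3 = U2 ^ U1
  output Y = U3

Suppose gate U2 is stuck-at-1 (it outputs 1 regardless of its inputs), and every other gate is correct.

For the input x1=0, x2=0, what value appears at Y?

0

Propagate with U2 forced: U1=1, U2=1 [stuck-at-1], U3=0.
So Y = 0. (Same as the fault-free value — the fault is masked on this input.)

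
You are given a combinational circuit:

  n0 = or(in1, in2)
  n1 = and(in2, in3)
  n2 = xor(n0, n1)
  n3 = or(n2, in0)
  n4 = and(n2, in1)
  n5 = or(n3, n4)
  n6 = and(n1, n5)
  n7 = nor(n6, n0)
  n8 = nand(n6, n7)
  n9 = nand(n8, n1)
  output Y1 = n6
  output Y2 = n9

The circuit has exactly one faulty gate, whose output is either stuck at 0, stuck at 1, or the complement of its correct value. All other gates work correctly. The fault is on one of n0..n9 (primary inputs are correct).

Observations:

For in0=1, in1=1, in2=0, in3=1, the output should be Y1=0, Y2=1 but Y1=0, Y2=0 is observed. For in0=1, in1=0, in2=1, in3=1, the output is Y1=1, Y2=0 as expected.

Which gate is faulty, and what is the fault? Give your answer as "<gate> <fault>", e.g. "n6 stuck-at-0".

Fault-free values for test 1 (in0=1, in1=1, in2=0, in3=1): n0=1, n1=0, n2=1, n3=1, n4=1, n5=1, n6=0, n7=0, n8=1, n9=1, giving Y1=0, Y2=1. Observed Y1=0, Y2=0.
Test 1: faults giving observed Y1=0, Y2=0 are {n9 stuck-at-0, n9 inverted output}.
Test 2 (in0=1, in1=0, in2=1, in3=1): fault-free n0=1, n1=1, n2=0, n3=1, n4=0, n5=1, n6=1, n7=0, n8=1, n9=0 → Y1=1, Y2=0; observed Y1=1, Y2=0. Eliminates n9 inverted output.
Only n9 stuck-at-0 is consistent with every test.

n9 stuck-at-0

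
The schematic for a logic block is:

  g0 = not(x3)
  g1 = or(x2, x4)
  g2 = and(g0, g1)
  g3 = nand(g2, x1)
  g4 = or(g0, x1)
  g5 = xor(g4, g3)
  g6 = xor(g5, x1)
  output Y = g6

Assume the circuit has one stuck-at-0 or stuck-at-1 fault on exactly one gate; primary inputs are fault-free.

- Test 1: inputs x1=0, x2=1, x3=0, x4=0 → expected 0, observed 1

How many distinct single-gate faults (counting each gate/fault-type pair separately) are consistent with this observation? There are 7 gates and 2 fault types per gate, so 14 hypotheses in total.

Fault-free: g0=1, g1=1, g2=1, g3=1, g4=1, g5=0, g6=0 → 0. Observed 1.
  g0 stuck-at-0: output 1 ✓
  g0 stuck-at-1: output 0 ✗
  g1 stuck-at-0: output 0 ✗
  g1 stuck-at-1: output 0 ✗
  g2 stuck-at-0: output 0 ✗
  g2 stuck-at-1: output 0 ✗
  g3 stuck-at-0: output 1 ✓
  g3 stuck-at-1: output 0 ✗
  g4 stuck-at-0: output 1 ✓
  g4 stuck-at-1: output 0 ✗
  g5 stuck-at-0: output 0 ✗
  g5 stuck-at-1: output 1 ✓
  g6 stuck-at-0: output 0 ✗
  g6 stuck-at-1: output 1 ✓
Consistent faults: {g0 stuck-at-0, g3 stuck-at-0, g4 stuck-at-0, g5 stuck-at-1, g6 stuck-at-1} — 5 in all.

5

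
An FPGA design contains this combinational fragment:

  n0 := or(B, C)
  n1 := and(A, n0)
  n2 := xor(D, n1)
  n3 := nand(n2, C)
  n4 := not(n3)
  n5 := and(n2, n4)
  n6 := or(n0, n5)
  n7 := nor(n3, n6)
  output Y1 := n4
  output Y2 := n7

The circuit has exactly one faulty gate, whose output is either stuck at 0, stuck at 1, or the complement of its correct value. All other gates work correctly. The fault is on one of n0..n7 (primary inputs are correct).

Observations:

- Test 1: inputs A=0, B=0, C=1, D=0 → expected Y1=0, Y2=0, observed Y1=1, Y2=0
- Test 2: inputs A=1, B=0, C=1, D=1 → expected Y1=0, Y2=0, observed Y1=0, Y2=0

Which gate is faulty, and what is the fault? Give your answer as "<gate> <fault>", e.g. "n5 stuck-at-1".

Fault-free values for test 1 (A=0, B=0, C=1, D=0): n0=1, n1=0, n2=0, n3=1, n4=0, n5=0, n6=1, n7=0, giving Y1=0, Y2=0. Observed Y1=1, Y2=0.
Test 1: faults giving observed Y1=1, Y2=0 are {n1 stuck-at-1, n1 inverted output, n2 stuck-at-1, n2 inverted output, n3 stuck-at-0, n3 inverted output, n4 stuck-at-1, n4 inverted output}.
Test 2 (A=1, B=0, C=1, D=1): fault-free n0=1, n1=1, n2=0, n3=1, n4=0, n5=0, n6=1, n7=0 → Y1=0, Y2=0; observed Y1=0, Y2=0. Eliminates n1 inverted output, n2 stuck-at-1, n2 inverted output, n3 stuck-at-0, n3 inverted output, n4 stuck-at-1, n4 inverted output.
Only n1 stuck-at-1 is consistent with every test.

n1 stuck-at-1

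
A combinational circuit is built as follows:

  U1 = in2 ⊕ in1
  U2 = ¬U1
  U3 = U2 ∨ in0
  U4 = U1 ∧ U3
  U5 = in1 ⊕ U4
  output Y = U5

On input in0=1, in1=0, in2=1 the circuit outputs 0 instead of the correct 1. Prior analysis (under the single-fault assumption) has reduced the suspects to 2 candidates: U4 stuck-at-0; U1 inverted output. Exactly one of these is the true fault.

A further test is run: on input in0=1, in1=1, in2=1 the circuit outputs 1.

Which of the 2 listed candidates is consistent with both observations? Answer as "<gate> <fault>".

U4 stuck-at-0

Evaluate each candidate on input in0=1, in1=1, in2=1:
  U4 stuck-at-0: U1=0, U2=1, U3=1, U4=0 [stuck-at-0], U5=1 → 1 — matches
  U1 inverted output: U1=1 [inverted output], U2=0, U3=1, U4=1, U5=0 → 0 — eliminated
Only U4 stuck-at-0 reproduces the observed 1.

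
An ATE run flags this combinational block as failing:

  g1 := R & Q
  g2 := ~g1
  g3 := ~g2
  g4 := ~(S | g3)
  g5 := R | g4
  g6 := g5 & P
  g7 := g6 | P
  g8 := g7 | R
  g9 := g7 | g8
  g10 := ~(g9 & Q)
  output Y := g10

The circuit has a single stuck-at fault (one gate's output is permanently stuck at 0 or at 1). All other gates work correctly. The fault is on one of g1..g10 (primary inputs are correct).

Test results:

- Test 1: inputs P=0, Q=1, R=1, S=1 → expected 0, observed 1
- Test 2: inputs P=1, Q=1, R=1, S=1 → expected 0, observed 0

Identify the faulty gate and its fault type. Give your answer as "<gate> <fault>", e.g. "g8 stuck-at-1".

Fault-free values for test 1 (P=0, Q=1, R=1, S=1): g1=1, g2=0, g3=1, g4=0, g5=1, g6=0, g7=0, g8=1, g9=1, g10=0, giving Y=0. Observed 1.
Test 1: faults giving observed 1 are {g8 stuck-at-0, g9 stuck-at-0, g10 stuck-at-1}.
Test 2 (P=1, Q=1, R=1, S=1): fault-free g1=1, g2=0, g3=1, g4=0, g5=1, g6=1, g7=1, g8=1, g9=1, g10=0 → 0; observed 0. Eliminates g9 stuck-at-0, g10 stuck-at-1.
Only g8 stuck-at-0 is consistent with every test.

g8 stuck-at-0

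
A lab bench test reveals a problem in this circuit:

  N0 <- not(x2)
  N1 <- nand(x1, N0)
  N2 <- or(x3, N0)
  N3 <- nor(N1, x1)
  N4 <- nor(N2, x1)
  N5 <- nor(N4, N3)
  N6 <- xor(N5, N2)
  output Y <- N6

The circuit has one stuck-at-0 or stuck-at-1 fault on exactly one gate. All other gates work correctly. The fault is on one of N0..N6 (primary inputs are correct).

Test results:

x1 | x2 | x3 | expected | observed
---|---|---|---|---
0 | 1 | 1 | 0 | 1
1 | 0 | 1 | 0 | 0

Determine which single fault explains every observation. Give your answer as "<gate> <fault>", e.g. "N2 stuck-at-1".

Fault-free values for test 1 (x1=0, x2=1, x3=1): N0=0, N1=1, N2=1, N3=0, N4=0, N5=1, N6=0, giving Y=0. Observed 1.
Test 1: faults giving observed 1 are {N1 stuck-at-0, N3 stuck-at-1, N4 stuck-at-1, N5 stuck-at-0, N6 stuck-at-1}.
Test 2 (x1=1, x2=0, x3=1): fault-free N0=1, N1=0, N2=1, N3=0, N4=0, N5=1, N6=0 → 0; observed 0. Eliminates N3 stuck-at-1, N4 stuck-at-1, N5 stuck-at-0, N6 stuck-at-1.
Only N1 stuck-at-0 is consistent with every test.

N1 stuck-at-0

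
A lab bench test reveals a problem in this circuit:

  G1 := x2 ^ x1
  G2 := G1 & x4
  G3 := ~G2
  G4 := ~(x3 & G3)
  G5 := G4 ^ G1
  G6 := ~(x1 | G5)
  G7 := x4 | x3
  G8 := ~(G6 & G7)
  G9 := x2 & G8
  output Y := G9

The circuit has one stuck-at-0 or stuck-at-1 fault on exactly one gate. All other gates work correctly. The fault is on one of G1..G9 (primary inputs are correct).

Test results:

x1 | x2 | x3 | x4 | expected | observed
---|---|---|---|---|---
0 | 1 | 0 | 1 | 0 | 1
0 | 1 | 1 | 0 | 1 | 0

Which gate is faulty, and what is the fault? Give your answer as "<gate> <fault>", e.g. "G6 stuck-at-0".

Fault-free values for test 1 (x1=0, x2=1, x3=0, x4=1): G1=1, G2=1, G3=0, G4=1, G5=0, G6=1, G7=1, G8=0, G9=0, giving Y=0. Observed 1.
Test 1: faults giving observed 1 are {G1 stuck-at-0, G4 stuck-at-0, G5 stuck-at-1, G6 stuck-at-0, G7 stuck-at-0, G8 stuck-at-1, G9 stuck-at-1}.
Test 2 (x1=0, x2=1, x3=1, x4=0): fault-free G1=1, G2=0, G3=1, G4=0, G5=1, G6=0, G7=1, G8=1, G9=1 → 1; observed 0. Eliminates G4 stuck-at-0, G5 stuck-at-1, G6 stuck-at-0, G7 stuck-at-0, G8 stuck-at-1, G9 stuck-at-1.
Only G1 stuck-at-0 is consistent with every test.

G1 stuck-at-0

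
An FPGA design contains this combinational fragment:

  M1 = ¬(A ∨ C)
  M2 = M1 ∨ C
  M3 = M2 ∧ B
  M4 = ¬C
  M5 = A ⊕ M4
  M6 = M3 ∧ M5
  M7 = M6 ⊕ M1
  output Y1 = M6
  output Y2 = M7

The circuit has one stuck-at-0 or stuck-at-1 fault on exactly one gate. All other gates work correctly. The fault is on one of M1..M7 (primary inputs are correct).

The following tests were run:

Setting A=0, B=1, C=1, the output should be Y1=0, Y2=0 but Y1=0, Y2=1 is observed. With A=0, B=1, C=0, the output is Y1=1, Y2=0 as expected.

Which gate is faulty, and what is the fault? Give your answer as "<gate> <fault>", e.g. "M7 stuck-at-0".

M1 stuck-at-1

Fault-free values for test 1 (A=0, B=1, C=1): M1=0, M2=1, M3=1, M4=0, M5=0, M6=0, M7=0, giving Y1=0, Y2=0. Observed Y1=0, Y2=1.
Test 1: faults giving observed Y1=0, Y2=1 are {M1 stuck-at-1, M7 stuck-at-1}.
Test 2 (A=0, B=1, C=0): fault-free M1=1, M2=1, M3=1, M4=1, M5=1, M6=1, M7=0 → Y1=1, Y2=0; observed Y1=1, Y2=0. Eliminates M7 stuck-at-1.
Only M1 stuck-at-1 is consistent with every test.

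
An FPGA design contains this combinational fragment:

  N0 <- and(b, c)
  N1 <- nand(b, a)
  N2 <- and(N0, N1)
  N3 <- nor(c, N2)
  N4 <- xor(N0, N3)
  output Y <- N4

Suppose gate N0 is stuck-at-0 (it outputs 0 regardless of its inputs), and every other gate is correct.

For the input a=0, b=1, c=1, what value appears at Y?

0

Propagate with N0 forced: N0=0 [stuck-at-0], N1=1, N2=0, N3=0, N4=0.
So Y = 0. (Without the fault it would be 1.)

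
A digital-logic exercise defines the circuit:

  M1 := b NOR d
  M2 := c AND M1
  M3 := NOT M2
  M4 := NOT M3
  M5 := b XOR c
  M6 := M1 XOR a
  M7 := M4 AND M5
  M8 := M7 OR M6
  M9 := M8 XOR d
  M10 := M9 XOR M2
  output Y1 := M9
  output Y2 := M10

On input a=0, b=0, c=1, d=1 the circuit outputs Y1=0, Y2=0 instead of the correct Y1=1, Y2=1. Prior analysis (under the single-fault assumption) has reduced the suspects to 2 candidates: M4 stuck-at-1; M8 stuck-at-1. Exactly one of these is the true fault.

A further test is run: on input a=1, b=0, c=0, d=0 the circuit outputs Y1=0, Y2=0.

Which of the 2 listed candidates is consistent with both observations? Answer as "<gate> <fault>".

Evaluate each candidate on input a=1, b=0, c=0, d=0:
  M4 stuck-at-1: M1=1, M2=0, M3=1, M4=1 [stuck-at-1], M5=0, M6=0, M7=0, M8=0, M9=0, M10=0 → Y1=0, Y2=0 — matches
  M8 stuck-at-1: M1=1, M2=0, M3=1, M4=0, M5=0, M6=0, M7=0, M8=1 [stuck-at-1], M9=1, M10=1 → Y1=1, Y2=1 — eliminated
Only M4 stuck-at-1 reproduces the observed Y1=0, Y2=0.

M4 stuck-at-1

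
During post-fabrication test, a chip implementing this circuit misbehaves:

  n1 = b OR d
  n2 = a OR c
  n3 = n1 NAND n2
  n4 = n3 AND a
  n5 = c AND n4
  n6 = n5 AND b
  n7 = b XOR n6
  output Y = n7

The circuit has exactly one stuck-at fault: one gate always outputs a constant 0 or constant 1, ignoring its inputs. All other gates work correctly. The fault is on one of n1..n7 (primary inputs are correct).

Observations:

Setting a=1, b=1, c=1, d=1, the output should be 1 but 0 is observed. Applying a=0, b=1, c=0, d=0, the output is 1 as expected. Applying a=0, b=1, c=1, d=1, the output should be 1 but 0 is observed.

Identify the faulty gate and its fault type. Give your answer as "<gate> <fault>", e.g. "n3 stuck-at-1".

n4 stuck-at-1

Fault-free values for test 1 (a=1, b=1, c=1, d=1): n1=1, n2=1, n3=0, n4=0, n5=0, n6=0, n7=1, giving Y=1. Observed 0.
Test 1: faults giving observed 0 are {n1 stuck-at-0, n2 stuck-at-0, n3 stuck-at-1, n4 stuck-at-1, n5 stuck-at-1, n6 stuck-at-1, n7 stuck-at-0}.
Test 2 (a=0, b=1, c=0, d=0): fault-free n1=1, n2=0, n3=1, n4=0, n5=0, n6=0, n7=1 → 1; observed 1. Eliminates n5 stuck-at-1, n6 stuck-at-1, n7 stuck-at-0.
Test 3 (a=0, b=1, c=1, d=1): fault-free n1=1, n2=1, n3=0, n4=0, n5=0, n6=0, n7=1 → 1; observed 0. Eliminates n1 stuck-at-0, n2 stuck-at-0, n3 stuck-at-1.
Only n4 stuck-at-1 is consistent with every test.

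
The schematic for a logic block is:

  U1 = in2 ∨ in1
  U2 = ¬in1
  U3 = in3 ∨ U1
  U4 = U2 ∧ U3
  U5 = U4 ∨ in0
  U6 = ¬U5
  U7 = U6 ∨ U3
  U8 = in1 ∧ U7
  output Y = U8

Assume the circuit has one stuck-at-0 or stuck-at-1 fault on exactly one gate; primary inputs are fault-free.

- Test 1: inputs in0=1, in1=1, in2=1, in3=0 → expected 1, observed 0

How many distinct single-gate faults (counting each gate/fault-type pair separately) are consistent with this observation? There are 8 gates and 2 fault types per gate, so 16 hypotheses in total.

Fault-free: U1=1, U2=0, U3=1, U4=0, U5=1, U6=0, U7=1, U8=1 → 1. Observed 0.
  U1: stuck-at-0 ✓; others ✗
  U2: none of the 2 fault types match ✗
  U3: stuck-at-0 ✓; others ✗
  U4: none of the 2 fault types match ✗
  U5: none of the 2 fault types match ✗
  U6: none of the 2 fault types match ✗
  U7: stuck-at-0 ✓; others ✗
  U8: stuck-at-0 ✓; others ✗
Consistent faults: {U1 stuck-at-0, U3 stuck-at-0, U7 stuck-at-0, U8 stuck-at-0} — 4 in all.

4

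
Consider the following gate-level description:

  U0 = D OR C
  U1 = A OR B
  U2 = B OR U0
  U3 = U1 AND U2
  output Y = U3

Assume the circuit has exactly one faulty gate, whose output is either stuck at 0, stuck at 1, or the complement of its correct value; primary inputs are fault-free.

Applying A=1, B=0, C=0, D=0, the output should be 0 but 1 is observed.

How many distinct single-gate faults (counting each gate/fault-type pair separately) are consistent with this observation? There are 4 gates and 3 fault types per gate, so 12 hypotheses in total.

Fault-free: U0=0, U1=1, U2=0, U3=0 → 0. Observed 1.
  U0 stuck-at-0: output 0 ✗
  U0 stuck-at-1: output 1 ✓
  U0 inverted output: output 1 ✓
  U1 stuck-at-0: output 0 ✗
  U1 stuck-at-1: output 0 ✗
  U1 inverted output: output 0 ✗
  U2 stuck-at-0: output 0 ✗
  U2 stuck-at-1: output 1 ✓
  U2 inverted output: output 1 ✓
  U3 stuck-at-0: output 0 ✗
  U3 stuck-at-1: output 1 ✓
  U3 inverted output: output 1 ✓
Consistent faults: {U0 stuck-at-1, U0 inverted output, U2 stuck-at-1, U2 inverted output, U3 stuck-at-1, U3 inverted output} — 6 in all.

6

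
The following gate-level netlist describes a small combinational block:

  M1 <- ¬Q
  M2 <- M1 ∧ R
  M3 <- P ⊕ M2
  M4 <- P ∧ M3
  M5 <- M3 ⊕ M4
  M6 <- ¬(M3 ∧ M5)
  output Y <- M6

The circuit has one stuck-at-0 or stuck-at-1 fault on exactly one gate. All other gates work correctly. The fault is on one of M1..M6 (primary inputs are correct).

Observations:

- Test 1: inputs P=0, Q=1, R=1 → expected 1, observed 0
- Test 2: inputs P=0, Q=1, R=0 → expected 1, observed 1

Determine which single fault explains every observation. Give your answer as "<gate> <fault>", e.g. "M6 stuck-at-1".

M1 stuck-at-1

Fault-free values for test 1 (P=0, Q=1, R=1): M1=0, M2=0, M3=0, M4=0, M5=0, M6=1, giving Y=1. Observed 0.
Test 1: faults giving observed 0 are {M1 stuck-at-1, M2 stuck-at-1, M3 stuck-at-1, M6 stuck-at-0}.
Test 2 (P=0, Q=1, R=0): fault-free M1=0, M2=0, M3=0, M4=0, M5=0, M6=1 → 1; observed 1. Eliminates M2 stuck-at-1, M3 stuck-at-1, M6 stuck-at-0.
Only M1 stuck-at-1 is consistent with every test.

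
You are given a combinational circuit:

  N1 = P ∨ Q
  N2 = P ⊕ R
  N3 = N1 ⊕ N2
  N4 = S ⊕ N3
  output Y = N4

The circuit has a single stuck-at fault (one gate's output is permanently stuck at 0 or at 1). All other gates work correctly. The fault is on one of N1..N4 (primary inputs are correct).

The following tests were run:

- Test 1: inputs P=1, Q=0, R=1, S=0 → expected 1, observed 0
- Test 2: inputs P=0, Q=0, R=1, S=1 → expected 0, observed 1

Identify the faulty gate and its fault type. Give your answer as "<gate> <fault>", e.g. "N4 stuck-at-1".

Fault-free values for test 1 (P=1, Q=0, R=1, S=0): N1=1, N2=0, N3=1, N4=1, giving Y=1. Observed 0.
Test 1: faults giving observed 0 are {N1 stuck-at-0, N2 stuck-at-1, N3 stuck-at-0, N4 stuck-at-0}.
Test 2 (P=0, Q=0, R=1, S=1): fault-free N1=0, N2=1, N3=1, N4=0 → 0; observed 1. Eliminates N1 stuck-at-0, N2 stuck-at-1, N4 stuck-at-0.
Only N3 stuck-at-0 is consistent with every test.

N3 stuck-at-0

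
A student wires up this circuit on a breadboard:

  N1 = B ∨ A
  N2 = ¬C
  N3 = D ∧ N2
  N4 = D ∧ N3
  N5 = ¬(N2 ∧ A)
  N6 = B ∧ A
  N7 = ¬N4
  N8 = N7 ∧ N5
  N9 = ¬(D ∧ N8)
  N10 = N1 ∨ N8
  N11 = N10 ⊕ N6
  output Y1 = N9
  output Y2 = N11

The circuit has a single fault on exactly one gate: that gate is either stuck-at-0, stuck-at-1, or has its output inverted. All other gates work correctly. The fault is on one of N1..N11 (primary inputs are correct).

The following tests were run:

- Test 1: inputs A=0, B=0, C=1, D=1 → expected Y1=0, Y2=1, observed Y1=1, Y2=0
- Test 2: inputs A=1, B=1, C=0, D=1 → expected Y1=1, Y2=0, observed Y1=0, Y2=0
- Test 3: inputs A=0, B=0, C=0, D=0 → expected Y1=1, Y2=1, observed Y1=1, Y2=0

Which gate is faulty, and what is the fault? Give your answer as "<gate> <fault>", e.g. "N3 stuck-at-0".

Fault-free values for test 1 (A=0, B=0, C=1, D=1): N1=0, N2=0, N3=0, N4=0, N5=1, N6=0, N7=1, N8=1, N9=0, N10=1, N11=1, giving Y1=0, Y2=1. Observed Y1=1, Y2=0.
Test 1: faults giving observed Y1=1, Y2=0 are {N2 stuck-at-1, N2 inverted output, N3 stuck-at-1, N3 inverted output, N4 stuck-at-1, N4 inverted output, N5 stuck-at-0, N5 inverted output, N7 stuck-at-0, N7 inverted output, N8 stuck-at-0, N8 inverted output}.
Test 2 (A=1, B=1, C=0, D=1): fault-free N1=1, N2=1, N3=1, N4=1, N5=0, N6=1, N7=0, N8=0, N9=1, N10=1, N11=0 → Y1=1, Y2=0; observed Y1=0, Y2=0. Eliminates N2 stuck-at-1, N3 stuck-at-1, N3 inverted output, N4 stuck-at-1, N4 inverted output, N5 stuck-at-0, N5 inverted output, N7 stuck-at-0, N7 inverted output, N8 stuck-at-0.
Test 3 (A=0, B=0, C=0, D=0): fault-free N1=0, N2=1, N3=0, N4=0, N5=1, N6=0, N7=1, N8=1, N9=1, N10=1, N11=1 → Y1=1, Y2=1; observed Y1=1, Y2=0. Eliminates N2 inverted output.
Only N8 inverted output is consistent with every test.

N8 inverted output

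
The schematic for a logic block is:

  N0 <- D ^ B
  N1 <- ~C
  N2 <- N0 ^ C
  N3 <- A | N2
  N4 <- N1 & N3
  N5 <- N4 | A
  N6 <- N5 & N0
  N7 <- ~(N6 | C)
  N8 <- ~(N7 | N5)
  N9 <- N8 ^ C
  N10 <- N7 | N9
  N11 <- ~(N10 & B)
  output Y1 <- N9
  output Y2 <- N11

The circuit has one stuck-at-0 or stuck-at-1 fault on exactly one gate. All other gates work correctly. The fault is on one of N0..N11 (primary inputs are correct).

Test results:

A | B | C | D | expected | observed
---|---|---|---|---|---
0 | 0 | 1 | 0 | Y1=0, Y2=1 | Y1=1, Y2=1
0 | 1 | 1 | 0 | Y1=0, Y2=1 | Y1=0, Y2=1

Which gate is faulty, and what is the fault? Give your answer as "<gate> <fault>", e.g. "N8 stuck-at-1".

N1 stuck-at-1

Fault-free values for test 1 (A=0, B=0, C=1, D=0): N0=0, N1=0, N2=1, N3=1, N4=0, N5=0, N6=0, N7=0, N8=1, N9=0, N10=0, N11=1, giving Y1=0, Y2=1. Observed Y1=1, Y2=1.
Test 1: faults giving observed Y1=1, Y2=1 are {N1 stuck-at-1, N4 stuck-at-1, N5 stuck-at-1, N7 stuck-at-1, N8 stuck-at-0, N9 stuck-at-1}.
Test 2 (A=0, B=1, C=1, D=0): fault-free N0=1, N1=0, N2=0, N3=0, N4=0, N5=0, N6=0, N7=0, N8=1, N9=0, N10=0, N11=1 → Y1=0, Y2=1; observed Y1=0, Y2=1. Eliminates N4 stuck-at-1, N5 stuck-at-1, N7 stuck-at-1, N8 stuck-at-0, N9 stuck-at-1.
Only N1 stuck-at-1 is consistent with every test.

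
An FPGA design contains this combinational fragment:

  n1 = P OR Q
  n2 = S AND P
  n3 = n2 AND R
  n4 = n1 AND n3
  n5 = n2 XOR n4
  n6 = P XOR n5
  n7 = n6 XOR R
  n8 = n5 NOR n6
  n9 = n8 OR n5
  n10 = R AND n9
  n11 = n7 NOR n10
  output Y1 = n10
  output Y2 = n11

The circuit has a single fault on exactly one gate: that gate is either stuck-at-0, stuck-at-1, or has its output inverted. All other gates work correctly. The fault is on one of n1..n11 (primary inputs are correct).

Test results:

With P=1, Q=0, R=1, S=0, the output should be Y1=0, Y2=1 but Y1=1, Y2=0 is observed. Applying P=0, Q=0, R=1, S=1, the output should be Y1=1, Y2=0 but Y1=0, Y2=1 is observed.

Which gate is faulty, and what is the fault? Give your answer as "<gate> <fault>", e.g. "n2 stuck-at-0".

Fault-free values for test 1 (P=1, Q=0, R=1, S=0): n1=1, n2=0, n3=0, n4=0, n5=0, n6=1, n7=0, n8=0, n9=0, n10=0, n11=1, giving Y1=0, Y2=1. Observed Y1=1, Y2=0.
Test 1: faults giving observed Y1=1, Y2=0 are {n3 stuck-at-1, n3 inverted output, n4 stuck-at-1, n4 inverted output, n5 stuck-at-1, n5 inverted output, n6 stuck-at-0, n6 inverted output, n8 stuck-at-1, n8 inverted output, n9 stuck-at-1, n9 inverted output, n10 stuck-at-1, n10 inverted output}.
Test 2 (P=0, Q=0, R=1, S=1): fault-free n1=0, n2=0, n3=0, n4=0, n5=0, n6=0, n7=1, n8=1, n9=1, n10=1, n11=0 → Y1=1, Y2=0; observed Y1=0, Y2=1. Eliminates n3 stuck-at-1, n3 inverted output, n4 stuck-at-1, n4 inverted output, n5 stuck-at-1, n5 inverted output, n6 stuck-at-0, n8 stuck-at-1, n8 inverted output, n9 stuck-at-1, n9 inverted output, n10 stuck-at-1, n10 inverted output.
Only n6 inverted output is consistent with every test.

n6 inverted output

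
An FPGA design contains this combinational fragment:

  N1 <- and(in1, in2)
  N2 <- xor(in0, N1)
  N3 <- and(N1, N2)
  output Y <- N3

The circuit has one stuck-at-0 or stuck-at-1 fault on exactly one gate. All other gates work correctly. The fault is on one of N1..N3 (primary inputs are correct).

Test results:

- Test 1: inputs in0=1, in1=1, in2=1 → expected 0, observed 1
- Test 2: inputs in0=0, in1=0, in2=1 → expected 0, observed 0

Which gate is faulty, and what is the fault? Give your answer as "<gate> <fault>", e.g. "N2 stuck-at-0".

Fault-free values for test 1 (in0=1, in1=1, in2=1): N1=1, N2=0, N3=0, giving Y=0. Observed 1.
Test 1: faults giving observed 1 are {N2 stuck-at-1, N3 stuck-at-1}.
Test 2 (in0=0, in1=0, in2=1): fault-free N1=0, N2=0, N3=0 → 0; observed 0. Eliminates N3 stuck-at-1.
Only N2 stuck-at-1 is consistent with every test.

N2 stuck-at-1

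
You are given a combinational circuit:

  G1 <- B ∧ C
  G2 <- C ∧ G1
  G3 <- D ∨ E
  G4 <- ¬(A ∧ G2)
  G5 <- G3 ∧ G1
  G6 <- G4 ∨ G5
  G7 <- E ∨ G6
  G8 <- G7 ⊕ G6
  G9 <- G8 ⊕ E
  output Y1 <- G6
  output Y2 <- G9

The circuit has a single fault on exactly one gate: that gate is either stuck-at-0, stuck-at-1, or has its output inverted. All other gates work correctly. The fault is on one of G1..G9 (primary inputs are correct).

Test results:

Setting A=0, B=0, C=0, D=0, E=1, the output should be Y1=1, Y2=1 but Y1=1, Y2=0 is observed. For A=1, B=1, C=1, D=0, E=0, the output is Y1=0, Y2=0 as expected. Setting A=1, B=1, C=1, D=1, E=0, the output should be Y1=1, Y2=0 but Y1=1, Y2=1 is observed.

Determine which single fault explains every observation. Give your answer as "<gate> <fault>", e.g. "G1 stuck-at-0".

Fault-free values for test 1 (A=0, B=0, C=0, D=0, E=1): G1=0, G2=0, G3=1, G4=1, G5=0, G6=1, G7=1, G8=0, G9=1, giving Y1=1, Y2=1. Observed Y1=1, Y2=0.
Test 1: faults giving observed Y1=1, Y2=0 are {G7 stuck-at-0, G7 inverted output, G8 stuck-at-1, G8 inverted output, G9 stuck-at-0, G9 inverted output}.
Test 2 (A=1, B=1, C=1, D=0, E=0): fault-free G1=1, G2=1, G3=0, G4=0, G5=0, G6=0, G7=0, G8=0, G9=0 → Y1=0, Y2=0; observed Y1=0, Y2=0. Eliminates G7 inverted output, G8 stuck-at-1, G8 inverted output, G9 inverted output.
Test 3 (A=1, B=1, C=1, D=1, E=0): fault-free G1=1, G2=1, G3=1, G4=0, G5=1, G6=1, G7=1, G8=0, G9=0 → Y1=1, Y2=0; observed Y1=1, Y2=1. Eliminates G9 stuck-at-0.
Only G7 stuck-at-0 is consistent with every test.

G7 stuck-at-0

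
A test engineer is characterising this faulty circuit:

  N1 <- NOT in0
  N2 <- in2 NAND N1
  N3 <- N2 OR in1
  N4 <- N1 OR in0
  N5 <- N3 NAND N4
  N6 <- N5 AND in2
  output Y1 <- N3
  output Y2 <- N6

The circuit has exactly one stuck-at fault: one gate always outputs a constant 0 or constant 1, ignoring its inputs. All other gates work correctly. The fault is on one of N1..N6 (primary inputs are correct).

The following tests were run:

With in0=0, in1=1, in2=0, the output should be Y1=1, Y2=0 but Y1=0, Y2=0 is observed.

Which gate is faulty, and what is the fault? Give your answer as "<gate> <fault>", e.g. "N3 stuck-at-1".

N3 stuck-at-0

Fault-free values for test 1 (in0=0, in1=1, in2=0): N1=1, N2=1, N3=1, N4=1, N5=0, N6=0, giving Y1=1, Y2=0. Observed Y1=0, Y2=0.
Test 1: faults giving observed Y1=0, Y2=0 are {N3 stuck-at-0}.
Only N3 stuck-at-0 is consistent with every test.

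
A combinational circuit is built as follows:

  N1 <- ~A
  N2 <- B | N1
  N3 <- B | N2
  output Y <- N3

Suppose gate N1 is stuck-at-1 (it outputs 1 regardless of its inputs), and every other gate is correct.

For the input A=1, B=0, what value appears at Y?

1

Propagate with N1 forced: N1=1 [stuck-at-1], N2=1, N3=1.
So Y = 1. (Without the fault it would be 0.)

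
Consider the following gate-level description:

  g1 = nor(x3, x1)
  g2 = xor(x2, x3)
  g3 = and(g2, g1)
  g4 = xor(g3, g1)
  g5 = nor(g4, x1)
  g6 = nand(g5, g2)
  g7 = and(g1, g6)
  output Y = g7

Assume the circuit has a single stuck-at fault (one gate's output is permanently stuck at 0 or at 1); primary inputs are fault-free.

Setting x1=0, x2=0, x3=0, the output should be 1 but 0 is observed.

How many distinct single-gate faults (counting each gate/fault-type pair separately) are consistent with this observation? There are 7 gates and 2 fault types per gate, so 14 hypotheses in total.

4

Fault-free: g1=1, g2=0, g3=0, g4=1, g5=0, g6=1, g7=1 → 1. Observed 0.
  g1 stuck-at-0: output 0 ✓
  g1 stuck-at-1: output 1 ✗
  g2 stuck-at-0: output 1 ✗
  g2 stuck-at-1: output 0 ✓
  g3 stuck-at-0: output 1 ✗
  g3 stuck-at-1: output 1 ✗
  g4 stuck-at-0: output 1 ✗
  g4 stuck-at-1: output 1 ✗
  g5 stuck-at-0: output 1 ✗
  g5 stuck-at-1: output 1 ✗
  g6 stuck-at-0: output 0 ✓
  g6 stuck-at-1: output 1 ✗
  g7 stuck-at-0: output 0 ✓
  g7 stuck-at-1: output 1 ✗
Consistent faults: {g1 stuck-at-0, g2 stuck-at-1, g6 stuck-at-0, g7 stuck-at-0} — 4 in all.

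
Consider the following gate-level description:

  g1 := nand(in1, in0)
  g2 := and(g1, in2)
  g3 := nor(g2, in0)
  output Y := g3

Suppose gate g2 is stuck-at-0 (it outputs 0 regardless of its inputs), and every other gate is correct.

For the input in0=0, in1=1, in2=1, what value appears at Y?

Propagate with g2 forced: g1=1, g2=0 [stuck-at-0], g3=1.
So Y = 1. (Without the fault it would be 0.)

1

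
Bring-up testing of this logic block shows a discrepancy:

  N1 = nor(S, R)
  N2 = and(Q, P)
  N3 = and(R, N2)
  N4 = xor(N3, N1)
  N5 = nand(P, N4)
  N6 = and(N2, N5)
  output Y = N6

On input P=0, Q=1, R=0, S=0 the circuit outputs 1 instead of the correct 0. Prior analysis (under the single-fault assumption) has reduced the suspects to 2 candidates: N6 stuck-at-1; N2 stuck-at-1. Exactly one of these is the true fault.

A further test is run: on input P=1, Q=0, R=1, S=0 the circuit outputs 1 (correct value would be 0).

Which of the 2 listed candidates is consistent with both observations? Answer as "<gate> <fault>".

N6 stuck-at-1

Evaluate each candidate on input P=1, Q=0, R=1, S=0:
  N6 stuck-at-1: N1=0, N2=0, N3=0, N4=0, N5=1, N6=1 [stuck-at-1] → 1 — matches
  N2 stuck-at-1: N1=0, N2=1 [stuck-at-1], N3=1, N4=1, N5=0, N6=0 → 0 — eliminated
Only N6 stuck-at-1 reproduces the observed 1.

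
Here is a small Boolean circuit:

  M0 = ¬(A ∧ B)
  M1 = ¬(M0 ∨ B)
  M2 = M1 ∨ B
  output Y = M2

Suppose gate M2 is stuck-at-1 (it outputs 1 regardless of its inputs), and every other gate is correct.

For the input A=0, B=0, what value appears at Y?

Propagate with M2 forced: M0=1, M1=0, M2=1 [stuck-at-1].
So Y = 1. (Without the fault it would be 0.)

1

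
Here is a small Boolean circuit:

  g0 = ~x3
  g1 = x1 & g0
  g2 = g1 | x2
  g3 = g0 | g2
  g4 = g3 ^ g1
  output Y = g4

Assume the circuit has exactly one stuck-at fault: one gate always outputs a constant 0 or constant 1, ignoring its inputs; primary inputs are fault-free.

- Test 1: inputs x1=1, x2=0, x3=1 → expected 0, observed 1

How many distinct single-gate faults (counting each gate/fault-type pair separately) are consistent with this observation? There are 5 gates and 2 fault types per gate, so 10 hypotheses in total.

3

Fault-free: g0=0, g1=0, g2=0, g3=0, g4=0 → 0. Observed 1.
  g0 stuck-at-0: output 0 ✗
  g0 stuck-at-1: output 0 ✗
  g1 stuck-at-0: output 0 ✗
  g1 stuck-at-1: output 0 ✗
  g2 stuck-at-0: output 0 ✗
  g2 stuck-at-1: output 1 ✓
  g3 stuck-at-0: output 0 ✗
  g3 stuck-at-1: output 1 ✓
  g4 stuck-at-0: output 0 ✗
  g4 stuck-at-1: output 1 ✓
Consistent faults: {g2 stuck-at-1, g3 stuck-at-1, g4 stuck-at-1} — 3 in all.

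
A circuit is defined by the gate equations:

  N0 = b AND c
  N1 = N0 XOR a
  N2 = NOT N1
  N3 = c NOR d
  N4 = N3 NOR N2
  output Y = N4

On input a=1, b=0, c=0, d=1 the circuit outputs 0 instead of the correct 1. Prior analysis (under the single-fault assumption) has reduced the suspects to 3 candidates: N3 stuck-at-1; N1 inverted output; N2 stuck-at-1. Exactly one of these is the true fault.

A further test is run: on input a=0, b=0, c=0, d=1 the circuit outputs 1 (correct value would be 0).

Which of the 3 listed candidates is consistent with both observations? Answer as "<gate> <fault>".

N1 inverted output

Evaluate each candidate on input a=0, b=0, c=0, d=1:
  N3 stuck-at-1: N0=0, N1=0, N2=1, N3=1 [stuck-at-1], N4=0 → 0 — eliminated
  N1 inverted output: N0=0, N1=1 [inverted output], N2=0, N3=0, N4=1 → 1 — matches
  N2 stuck-at-1: N0=0, N1=0, N2=1 [stuck-at-1], N3=0, N4=0 → 0 — eliminated
Only N1 inverted output reproduces the observed 1.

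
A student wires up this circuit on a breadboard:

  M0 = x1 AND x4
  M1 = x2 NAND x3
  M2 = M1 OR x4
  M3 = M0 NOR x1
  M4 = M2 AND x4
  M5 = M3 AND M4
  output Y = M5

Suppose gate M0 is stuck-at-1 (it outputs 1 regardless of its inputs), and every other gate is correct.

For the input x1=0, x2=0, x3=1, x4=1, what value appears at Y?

Propagate with M0 forced: M0=1 [stuck-at-1], M1=1, M2=1, M3=0, M4=1, M5=0.
So Y = 0. (Without the fault it would be 1.)

0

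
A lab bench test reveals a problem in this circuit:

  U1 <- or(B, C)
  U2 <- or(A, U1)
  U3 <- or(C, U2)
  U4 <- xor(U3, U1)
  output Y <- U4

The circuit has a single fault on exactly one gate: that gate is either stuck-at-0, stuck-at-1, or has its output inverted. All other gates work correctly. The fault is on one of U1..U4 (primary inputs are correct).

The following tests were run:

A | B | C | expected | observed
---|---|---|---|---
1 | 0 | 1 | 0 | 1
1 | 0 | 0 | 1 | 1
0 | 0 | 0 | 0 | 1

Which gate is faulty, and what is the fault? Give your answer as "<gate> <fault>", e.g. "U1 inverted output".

U4 stuck-at-1

Fault-free values for test 1 (A=1, B=0, C=1): U1=1, U2=1, U3=1, U4=0, giving Y=0. Observed 1.
Test 1: faults giving observed 1 are {U1 stuck-at-0, U1 inverted output, U3 stuck-at-0, U3 inverted output, U4 stuck-at-1, U4 inverted output}.
Test 2 (A=1, B=0, C=0): fault-free U1=0, U2=1, U3=1, U4=1 → 1; observed 1. Eliminates U1 inverted output, U3 stuck-at-0, U3 inverted output, U4 inverted output.
Test 3 (A=0, B=0, C=0): fault-free U1=0, U2=0, U3=0, U4=0 → 0; observed 1. Eliminates U1 stuck-at-0.
Only U4 stuck-at-1 is consistent with every test.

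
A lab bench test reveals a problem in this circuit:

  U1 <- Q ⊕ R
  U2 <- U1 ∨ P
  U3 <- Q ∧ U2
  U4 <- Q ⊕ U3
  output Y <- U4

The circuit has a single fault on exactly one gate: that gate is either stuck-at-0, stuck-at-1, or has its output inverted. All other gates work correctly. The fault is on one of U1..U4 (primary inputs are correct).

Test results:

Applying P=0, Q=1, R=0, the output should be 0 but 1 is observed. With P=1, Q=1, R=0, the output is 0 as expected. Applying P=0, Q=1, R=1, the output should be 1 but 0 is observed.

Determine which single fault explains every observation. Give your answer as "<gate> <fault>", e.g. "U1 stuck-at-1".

U1 inverted output

Fault-free values for test 1 (P=0, Q=1, R=0): U1=1, U2=1, U3=1, U4=0, giving Y=0. Observed 1.
Test 1: faults giving observed 1 are {U1 stuck-at-0, U1 inverted output, U2 stuck-at-0, U2 inverted output, U3 stuck-at-0, U3 inverted output, U4 stuck-at-1, U4 inverted output}.
Test 2 (P=1, Q=1, R=0): fault-free U1=1, U2=1, U3=1, U4=0 → 0; observed 0. Eliminates U2 stuck-at-0, U2 inverted output, U3 stuck-at-0, U3 inverted output, U4 stuck-at-1, U4 inverted output.
Test 3 (P=0, Q=1, R=1): fault-free U1=0, U2=0, U3=0, U4=1 → 1; observed 0. Eliminates U1 stuck-at-0.
Only U1 inverted output is consistent with every test.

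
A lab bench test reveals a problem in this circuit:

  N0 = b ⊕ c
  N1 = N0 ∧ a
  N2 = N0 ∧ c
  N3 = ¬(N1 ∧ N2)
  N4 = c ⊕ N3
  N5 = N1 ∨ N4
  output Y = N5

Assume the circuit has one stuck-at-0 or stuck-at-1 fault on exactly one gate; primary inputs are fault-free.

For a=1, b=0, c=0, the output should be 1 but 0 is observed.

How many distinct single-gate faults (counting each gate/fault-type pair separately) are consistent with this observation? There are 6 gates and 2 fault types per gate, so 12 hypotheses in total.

Fault-free: N0=0, N1=0, N2=0, N3=1, N4=1, N5=1 → 1. Observed 0.
  N0 stuck-at-0: output 1 ✗
  N0 stuck-at-1: output 1 ✗
  N1 stuck-at-0: output 1 ✗
  N1 stuck-at-1: output 1 ✗
  N2 stuck-at-0: output 1 ✗
  N2 stuck-at-1: output 1 ✗
  N3 stuck-at-0: output 0 ✓
  N3 stuck-at-1: output 1 ✗
  N4 stuck-at-0: output 0 ✓
  N4 stuck-at-1: output 1 ✗
  N5 stuck-at-0: output 0 ✓
  N5 stuck-at-1: output 1 ✗
Consistent faults: {N3 stuck-at-0, N4 stuck-at-0, N5 stuck-at-0} — 3 in all.

3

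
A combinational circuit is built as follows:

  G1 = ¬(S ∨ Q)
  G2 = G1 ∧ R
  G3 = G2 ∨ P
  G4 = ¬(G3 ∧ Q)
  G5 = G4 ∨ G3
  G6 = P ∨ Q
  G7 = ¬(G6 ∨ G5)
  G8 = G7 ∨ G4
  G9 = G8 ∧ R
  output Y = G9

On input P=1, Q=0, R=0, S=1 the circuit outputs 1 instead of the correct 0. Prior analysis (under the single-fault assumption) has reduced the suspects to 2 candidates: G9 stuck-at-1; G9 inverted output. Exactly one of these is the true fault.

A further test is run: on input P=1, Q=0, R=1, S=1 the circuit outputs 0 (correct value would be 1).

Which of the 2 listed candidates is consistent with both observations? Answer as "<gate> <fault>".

G9 inverted output

Evaluate each candidate on input P=1, Q=0, R=1, S=1:
  G9 stuck-at-1: G1=0, G2=0, G3=1, G4=1, G5=1, G6=1, G7=0, G8=1, G9=1 [stuck-at-1] → 1 — eliminated
  G9 inverted output: G1=0, G2=0, G3=1, G4=1, G5=1, G6=1, G7=0, G8=1, G9=0 [inverted output] → 0 — matches
Only G9 inverted output reproduces the observed 0.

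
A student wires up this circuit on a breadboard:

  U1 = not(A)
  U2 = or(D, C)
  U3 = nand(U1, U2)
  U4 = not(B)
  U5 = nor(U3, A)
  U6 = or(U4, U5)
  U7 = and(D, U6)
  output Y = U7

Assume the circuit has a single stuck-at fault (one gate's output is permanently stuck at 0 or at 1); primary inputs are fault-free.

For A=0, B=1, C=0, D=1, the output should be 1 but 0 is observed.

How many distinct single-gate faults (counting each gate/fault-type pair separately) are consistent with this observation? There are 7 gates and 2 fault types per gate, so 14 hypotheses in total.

6

Fault-free: U1=1, U2=1, U3=0, U4=0, U5=1, U6=1, U7=1 → 1. Observed 0.
  U1 stuck-at-0: output 0 ✓
  U1 stuck-at-1: output 1 ✗
  U2 stuck-at-0: output 0 ✓
  U2 stuck-at-1: output 1 ✗
  U3 stuck-at-0: output 1 ✗
  U3 stuck-at-1: output 0 ✓
  U4 stuck-at-0: output 1 ✗
  U4 stuck-at-1: output 1 ✗
  U5 stuck-at-0: output 0 ✓
  U5 stuck-at-1: output 1 ✗
  U6 stuck-at-0: output 0 ✓
  U6 stuck-at-1: output 1 ✗
  U7 stuck-at-0: output 0 ✓
  U7 stuck-at-1: output 1 ✗
Consistent faults: {U1 stuck-at-0, U2 stuck-at-0, U3 stuck-at-1, U5 stuck-at-0, U6 stuck-at-0, U7 stuck-at-0} — 6 in all.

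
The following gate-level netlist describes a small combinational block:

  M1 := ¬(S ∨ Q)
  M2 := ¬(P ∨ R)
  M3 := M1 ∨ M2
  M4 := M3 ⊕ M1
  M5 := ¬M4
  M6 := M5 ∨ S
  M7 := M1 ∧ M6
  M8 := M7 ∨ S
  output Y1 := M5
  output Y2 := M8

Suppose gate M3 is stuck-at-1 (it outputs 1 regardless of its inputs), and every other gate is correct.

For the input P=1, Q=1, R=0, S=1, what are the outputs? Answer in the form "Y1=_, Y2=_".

Propagate with M3 forced: M1=0, M2=0, M3=1 [stuck-at-1], M4=1, M5=0, M6=1, M7=0, M8=1.
So the outputs are Y1=0, Y2=1. (Without the fault they would be Y1=1, Y2=1.)

Y1=0, Y2=1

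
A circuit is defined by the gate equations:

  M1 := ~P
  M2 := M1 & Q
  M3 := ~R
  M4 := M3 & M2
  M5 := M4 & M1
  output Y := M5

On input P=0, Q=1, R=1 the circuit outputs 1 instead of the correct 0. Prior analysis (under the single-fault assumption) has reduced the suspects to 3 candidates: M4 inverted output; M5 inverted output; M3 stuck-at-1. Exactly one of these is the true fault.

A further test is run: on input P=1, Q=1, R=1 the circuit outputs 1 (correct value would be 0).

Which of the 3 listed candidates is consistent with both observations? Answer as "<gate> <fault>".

M5 inverted output

Evaluate each candidate on input P=1, Q=1, R=1:
  M4 inverted output: M1=0, M2=0, M3=0, M4=1 [inverted output], M5=0 → 0 — eliminated
  M5 inverted output: M1=0, M2=0, M3=0, M4=0, M5=1 [inverted output] → 1 — matches
  M3 stuck-at-1: M1=0, M2=0, M3=1 [stuck-at-1], M4=0, M5=0 → 0 — eliminated
Only M5 inverted output reproduces the observed 1.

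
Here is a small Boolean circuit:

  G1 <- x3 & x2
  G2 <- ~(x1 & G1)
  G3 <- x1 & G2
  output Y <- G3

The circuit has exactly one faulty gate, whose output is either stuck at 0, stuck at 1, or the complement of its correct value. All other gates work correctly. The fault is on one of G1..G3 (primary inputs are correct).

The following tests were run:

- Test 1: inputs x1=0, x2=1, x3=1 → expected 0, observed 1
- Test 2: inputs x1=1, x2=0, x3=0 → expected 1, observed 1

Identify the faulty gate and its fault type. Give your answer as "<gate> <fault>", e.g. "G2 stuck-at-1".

Fault-free values for test 1 (x1=0, x2=1, x3=1): G1=1, G2=1, G3=0, giving Y=0. Observed 1.
Test 1: faults giving observed 1 are {G3 stuck-at-1, G3 inverted output}.
Test 2 (x1=1, x2=0, x3=0): fault-free G1=0, G2=1, G3=1 → 1; observed 1. Eliminates G3 inverted output.
Only G3 stuck-at-1 is consistent with every test.

G3 stuck-at-1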